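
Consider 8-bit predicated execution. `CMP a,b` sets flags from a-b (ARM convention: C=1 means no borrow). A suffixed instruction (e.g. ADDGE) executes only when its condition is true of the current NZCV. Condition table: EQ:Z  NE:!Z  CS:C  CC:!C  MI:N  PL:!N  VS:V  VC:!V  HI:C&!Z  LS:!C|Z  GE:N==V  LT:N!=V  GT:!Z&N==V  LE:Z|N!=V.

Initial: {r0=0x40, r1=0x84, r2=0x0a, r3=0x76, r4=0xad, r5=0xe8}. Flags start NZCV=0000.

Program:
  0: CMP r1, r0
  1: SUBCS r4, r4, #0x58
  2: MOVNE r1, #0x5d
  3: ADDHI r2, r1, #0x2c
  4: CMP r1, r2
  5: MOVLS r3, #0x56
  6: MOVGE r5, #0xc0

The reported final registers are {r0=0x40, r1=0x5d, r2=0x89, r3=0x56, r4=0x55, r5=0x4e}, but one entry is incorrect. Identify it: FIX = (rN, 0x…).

FIX = (r5, 0xc0)

[0] flags=0011 → (cmp)
[1] flags=0011 CS?T → r4=0x55
[2] flags=0011 NE?T → r1=0x5d
[3] flags=0011 HI?T → r2=0x89
[4] flags=1001 → (cmp)
[5] flags=1001 LS?T → r3=0x56
[6] flags=1001 GE?T → r5=0xc0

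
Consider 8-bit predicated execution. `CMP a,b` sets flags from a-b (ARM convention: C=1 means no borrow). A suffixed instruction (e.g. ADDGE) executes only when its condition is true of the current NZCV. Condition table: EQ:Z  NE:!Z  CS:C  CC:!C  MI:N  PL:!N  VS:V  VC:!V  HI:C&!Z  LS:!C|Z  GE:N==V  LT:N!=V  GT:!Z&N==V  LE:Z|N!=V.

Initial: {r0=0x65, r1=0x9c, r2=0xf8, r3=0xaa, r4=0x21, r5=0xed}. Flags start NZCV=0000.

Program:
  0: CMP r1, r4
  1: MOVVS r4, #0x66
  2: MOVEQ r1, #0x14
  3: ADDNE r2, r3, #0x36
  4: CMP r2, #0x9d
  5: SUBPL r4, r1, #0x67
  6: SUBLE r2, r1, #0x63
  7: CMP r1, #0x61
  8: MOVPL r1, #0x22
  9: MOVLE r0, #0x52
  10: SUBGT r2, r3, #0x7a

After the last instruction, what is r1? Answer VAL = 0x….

0: ✓ CMP  NZCV=0011
1: ✓ MOVVS  r4←0x66
2: · MOVEQ
3: ✓ ADDNE  r2←0xe0
4: ✓ CMP  NZCV=0010
5: ✓ SUBPL  r4←0x35
6: · SUBLE
7: ✓ CMP  NZCV=0011
8: ✓ MOVPL  r1←0x22
9: ✓ MOVLE  r0←0x52
10: · SUBGT

VAL = 0x22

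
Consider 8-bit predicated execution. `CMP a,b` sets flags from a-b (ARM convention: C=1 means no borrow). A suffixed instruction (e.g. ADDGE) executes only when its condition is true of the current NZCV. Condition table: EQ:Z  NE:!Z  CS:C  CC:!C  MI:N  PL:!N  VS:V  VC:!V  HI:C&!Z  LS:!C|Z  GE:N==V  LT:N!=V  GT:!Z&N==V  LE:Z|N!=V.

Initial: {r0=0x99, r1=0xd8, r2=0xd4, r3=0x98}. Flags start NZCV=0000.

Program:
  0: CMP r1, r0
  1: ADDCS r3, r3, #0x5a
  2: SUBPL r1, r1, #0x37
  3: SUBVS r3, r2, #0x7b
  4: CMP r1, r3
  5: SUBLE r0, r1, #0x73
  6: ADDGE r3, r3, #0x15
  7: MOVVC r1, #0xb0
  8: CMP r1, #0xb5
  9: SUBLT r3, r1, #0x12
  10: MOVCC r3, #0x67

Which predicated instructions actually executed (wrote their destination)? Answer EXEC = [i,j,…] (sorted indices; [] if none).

[0] flags=0010 → (cmp)
[1] flags=0010 CS?T → r3=0xf2
[2] flags=0010 PL?T → r1=0xa1
[3] flags=0010 VS?F → skip
[4] flags=1000 → (cmp)
[5] flags=1000 LE?T → r0=0x2e
[6] flags=1000 GE?F → skip
[7] flags=1000 VC?T → r1=0xb0
[8] flags=1000 → (cmp)
[9] flags=1000 LT?T → r3=0x9e
[10] flags=1000 CC?T → r3=0x67

EXEC = [1,2,5,7,9,10]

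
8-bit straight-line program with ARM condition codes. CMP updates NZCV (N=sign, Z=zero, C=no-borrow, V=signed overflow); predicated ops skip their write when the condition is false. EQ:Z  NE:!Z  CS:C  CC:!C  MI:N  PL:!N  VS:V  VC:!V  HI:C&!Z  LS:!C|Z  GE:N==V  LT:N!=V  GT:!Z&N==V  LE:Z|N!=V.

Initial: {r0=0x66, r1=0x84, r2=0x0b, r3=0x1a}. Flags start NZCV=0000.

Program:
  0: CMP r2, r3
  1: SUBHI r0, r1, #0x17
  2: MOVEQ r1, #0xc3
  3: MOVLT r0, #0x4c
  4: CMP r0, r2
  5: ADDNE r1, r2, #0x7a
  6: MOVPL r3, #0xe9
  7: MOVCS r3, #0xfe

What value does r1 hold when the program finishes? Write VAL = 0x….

VAL = 0x85

[0] flags=1000 → (cmp)
[1] flags=1000 HI?F → skip
[2] flags=1000 EQ?F → skip
[3] flags=1000 LT?T → r0=0x4c
[4] flags=0010 → (cmp)
[5] flags=0010 NE?T → r1=0x85
[6] flags=0010 PL?T → r3=0xe9
[7] flags=0010 CS?T → r3=0xfe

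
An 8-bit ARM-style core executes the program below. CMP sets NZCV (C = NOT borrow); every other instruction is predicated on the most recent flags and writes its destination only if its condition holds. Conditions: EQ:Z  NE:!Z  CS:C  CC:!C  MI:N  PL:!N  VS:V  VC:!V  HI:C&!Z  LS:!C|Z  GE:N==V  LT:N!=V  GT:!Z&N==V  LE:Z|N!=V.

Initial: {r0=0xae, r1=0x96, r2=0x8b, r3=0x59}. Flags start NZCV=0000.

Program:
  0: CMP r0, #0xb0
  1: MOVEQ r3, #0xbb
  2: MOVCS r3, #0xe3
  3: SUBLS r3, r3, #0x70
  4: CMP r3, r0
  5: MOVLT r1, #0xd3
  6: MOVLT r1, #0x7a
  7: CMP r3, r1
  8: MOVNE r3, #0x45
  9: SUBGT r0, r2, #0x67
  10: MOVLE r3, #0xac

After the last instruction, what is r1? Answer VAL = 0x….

VAL = 0x96

[0] flags=1000 → (cmp)
[1] flags=1000 EQ?F → skip
[2] flags=1000 CS?F → skip
[3] flags=1000 LS?T → r3=0xe9
[4] flags=0010 → (cmp)
[5] flags=0010 LT?F → skip
[6] flags=0010 LT?F → skip
[7] flags=0010 → (cmp)
[8] flags=0010 NE?T → r3=0x45
[9] flags=0010 GT?T → r0=0x24
[10] flags=0010 LE?F → skip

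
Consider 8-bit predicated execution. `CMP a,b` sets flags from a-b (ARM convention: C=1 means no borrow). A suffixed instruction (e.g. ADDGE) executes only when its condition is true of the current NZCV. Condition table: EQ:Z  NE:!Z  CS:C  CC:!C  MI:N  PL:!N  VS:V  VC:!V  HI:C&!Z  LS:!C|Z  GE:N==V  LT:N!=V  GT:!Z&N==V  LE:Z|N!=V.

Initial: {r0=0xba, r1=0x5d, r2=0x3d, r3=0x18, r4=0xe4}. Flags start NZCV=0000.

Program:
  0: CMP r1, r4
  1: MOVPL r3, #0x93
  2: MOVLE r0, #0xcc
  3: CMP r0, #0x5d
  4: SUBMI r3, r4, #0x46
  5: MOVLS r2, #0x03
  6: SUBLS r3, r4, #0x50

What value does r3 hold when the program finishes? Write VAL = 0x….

0: ✓ CMP  NZCV=0000
1: ✓ MOVPL  r3←0x93
2: · MOVLE
3: ✓ CMP  NZCV=0011
4: · SUBMI
5: · MOVLS
6: · SUBLS

VAL = 0x93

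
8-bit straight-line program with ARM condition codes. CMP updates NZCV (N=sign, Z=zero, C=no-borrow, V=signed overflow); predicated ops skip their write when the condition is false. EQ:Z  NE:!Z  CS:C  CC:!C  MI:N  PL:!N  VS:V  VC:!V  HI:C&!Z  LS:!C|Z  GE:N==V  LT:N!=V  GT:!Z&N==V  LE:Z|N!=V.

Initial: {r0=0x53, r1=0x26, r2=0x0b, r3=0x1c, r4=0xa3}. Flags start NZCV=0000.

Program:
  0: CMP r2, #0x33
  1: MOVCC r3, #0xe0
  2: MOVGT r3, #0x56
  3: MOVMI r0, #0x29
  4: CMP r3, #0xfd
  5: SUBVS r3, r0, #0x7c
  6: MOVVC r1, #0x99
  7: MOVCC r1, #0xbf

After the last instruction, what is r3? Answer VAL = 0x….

[0] flags=1000 → (cmp)
[1] flags=1000 CC?T → r3=0xe0
[2] flags=1000 GT?F → skip
[3] flags=1000 MI?T → r0=0x29
[4] flags=1000 → (cmp)
[5] flags=1000 VS?F → skip
[6] flags=1000 VC?T → r1=0x99
[7] flags=1000 CC?T → r1=0xbf

VAL = 0xe0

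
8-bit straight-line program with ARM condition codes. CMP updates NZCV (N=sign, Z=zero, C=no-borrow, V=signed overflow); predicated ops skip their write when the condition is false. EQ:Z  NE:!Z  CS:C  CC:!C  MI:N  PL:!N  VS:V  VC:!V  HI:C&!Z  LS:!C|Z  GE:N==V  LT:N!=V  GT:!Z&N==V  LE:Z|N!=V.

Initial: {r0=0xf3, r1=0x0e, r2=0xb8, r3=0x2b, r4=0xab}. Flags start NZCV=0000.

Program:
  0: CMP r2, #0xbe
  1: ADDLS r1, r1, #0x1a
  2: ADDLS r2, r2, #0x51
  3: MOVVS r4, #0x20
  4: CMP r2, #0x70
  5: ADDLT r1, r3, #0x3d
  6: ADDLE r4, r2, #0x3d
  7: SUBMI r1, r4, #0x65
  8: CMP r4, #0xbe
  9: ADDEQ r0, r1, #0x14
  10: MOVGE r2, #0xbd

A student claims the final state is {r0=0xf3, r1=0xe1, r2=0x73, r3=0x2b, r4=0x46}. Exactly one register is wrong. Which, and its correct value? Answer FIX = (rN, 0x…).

FIX = (r2, 0xbd)

[0] flags=1000 → (cmp)
[1] flags=1000 LS?T → r1=0x28
[2] flags=1000 LS?T → r2=0x09
[3] flags=1000 VS?F → skip
[4] flags=1000 → (cmp)
[5] flags=1000 LT?T → r1=0x68
[6] flags=1000 LE?T → r4=0x46
[7] flags=1000 MI?T → r1=0xe1
[8] flags=1001 → (cmp)
[9] flags=1001 EQ?F → skip
[10] flags=1001 GE?T → r2=0xbd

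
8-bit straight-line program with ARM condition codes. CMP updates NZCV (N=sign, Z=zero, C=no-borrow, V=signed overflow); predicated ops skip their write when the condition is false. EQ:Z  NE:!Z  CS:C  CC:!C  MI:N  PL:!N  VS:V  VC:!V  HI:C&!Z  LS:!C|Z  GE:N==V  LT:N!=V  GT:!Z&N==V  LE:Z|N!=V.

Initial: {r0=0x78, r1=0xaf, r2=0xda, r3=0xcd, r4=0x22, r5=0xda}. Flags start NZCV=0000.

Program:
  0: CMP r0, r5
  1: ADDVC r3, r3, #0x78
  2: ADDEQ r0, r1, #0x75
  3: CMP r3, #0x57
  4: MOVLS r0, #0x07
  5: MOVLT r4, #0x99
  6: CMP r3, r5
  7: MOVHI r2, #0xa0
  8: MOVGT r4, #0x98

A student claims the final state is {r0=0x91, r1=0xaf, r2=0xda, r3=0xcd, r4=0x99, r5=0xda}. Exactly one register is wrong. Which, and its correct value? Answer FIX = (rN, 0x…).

FIX = (r0, 0x78)

0: ✓ CMP  NZCV=1001
1: · ADDVC
2: · ADDEQ
3: ✓ CMP  NZCV=0011
4: · MOVLS
5: ✓ MOVLT  r4←0x99
6: ✓ CMP  NZCV=1000
7: · MOVHI
8: · MOVGT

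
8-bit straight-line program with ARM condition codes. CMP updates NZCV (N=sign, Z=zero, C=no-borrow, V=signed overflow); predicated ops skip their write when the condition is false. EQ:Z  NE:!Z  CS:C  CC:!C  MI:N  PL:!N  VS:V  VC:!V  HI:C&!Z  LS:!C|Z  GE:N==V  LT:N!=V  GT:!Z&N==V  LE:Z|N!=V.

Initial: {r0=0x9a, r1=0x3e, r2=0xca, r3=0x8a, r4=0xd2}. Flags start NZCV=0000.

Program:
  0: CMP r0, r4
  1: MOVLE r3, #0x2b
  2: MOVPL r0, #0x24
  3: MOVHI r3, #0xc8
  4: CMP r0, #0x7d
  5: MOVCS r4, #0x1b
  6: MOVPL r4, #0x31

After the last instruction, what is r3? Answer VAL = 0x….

VAL = 0x2b

[0] flags=1000 → (cmp)
[1] flags=1000 LE?T → r3=0x2b
[2] flags=1000 PL?F → skip
[3] flags=1000 HI?F → skip
[4] flags=0011 → (cmp)
[5] flags=0011 CS?T → r4=0x1b
[6] flags=0011 PL?T → r4=0x31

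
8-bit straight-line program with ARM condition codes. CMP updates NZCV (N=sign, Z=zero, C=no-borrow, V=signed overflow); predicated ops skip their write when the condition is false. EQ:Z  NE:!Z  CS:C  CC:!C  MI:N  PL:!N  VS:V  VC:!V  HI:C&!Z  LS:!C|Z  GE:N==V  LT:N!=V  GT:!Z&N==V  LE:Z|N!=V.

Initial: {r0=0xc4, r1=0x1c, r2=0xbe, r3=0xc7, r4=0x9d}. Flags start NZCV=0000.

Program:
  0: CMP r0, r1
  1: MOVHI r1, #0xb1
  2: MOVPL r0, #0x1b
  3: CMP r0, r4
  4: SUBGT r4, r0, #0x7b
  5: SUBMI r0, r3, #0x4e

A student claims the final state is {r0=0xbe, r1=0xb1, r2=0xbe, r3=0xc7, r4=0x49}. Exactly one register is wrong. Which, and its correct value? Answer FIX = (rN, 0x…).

FIX = (r0, 0xc4)

[0] flags=1010 → (cmp)
[1] flags=1010 HI?T → r1=0xb1
[2] flags=1010 PL?F → skip
[3] flags=0010 → (cmp)
[4] flags=0010 GT?T → r4=0x49
[5] flags=0010 MI?F → skip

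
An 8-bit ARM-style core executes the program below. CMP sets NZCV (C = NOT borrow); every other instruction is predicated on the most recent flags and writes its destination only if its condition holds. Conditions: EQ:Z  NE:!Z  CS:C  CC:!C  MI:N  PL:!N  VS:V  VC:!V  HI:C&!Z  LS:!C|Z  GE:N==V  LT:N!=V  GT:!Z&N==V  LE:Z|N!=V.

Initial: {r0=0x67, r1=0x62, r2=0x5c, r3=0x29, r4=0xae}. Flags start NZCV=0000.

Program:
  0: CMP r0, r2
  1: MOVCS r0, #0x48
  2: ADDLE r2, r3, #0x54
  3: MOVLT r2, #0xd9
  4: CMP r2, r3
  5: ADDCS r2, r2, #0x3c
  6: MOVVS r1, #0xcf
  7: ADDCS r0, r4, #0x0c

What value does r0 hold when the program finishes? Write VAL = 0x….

[0] flags=0010 → (cmp)
[1] flags=0010 CS?T → r0=0x48
[2] flags=0010 LE?F → skip
[3] flags=0010 LT?F → skip
[4] flags=0010 → (cmp)
[5] flags=0010 CS?T → r2=0x98
[6] flags=0010 VS?F → skip
[7] flags=0010 CS?T → r0=0xba

VAL = 0xba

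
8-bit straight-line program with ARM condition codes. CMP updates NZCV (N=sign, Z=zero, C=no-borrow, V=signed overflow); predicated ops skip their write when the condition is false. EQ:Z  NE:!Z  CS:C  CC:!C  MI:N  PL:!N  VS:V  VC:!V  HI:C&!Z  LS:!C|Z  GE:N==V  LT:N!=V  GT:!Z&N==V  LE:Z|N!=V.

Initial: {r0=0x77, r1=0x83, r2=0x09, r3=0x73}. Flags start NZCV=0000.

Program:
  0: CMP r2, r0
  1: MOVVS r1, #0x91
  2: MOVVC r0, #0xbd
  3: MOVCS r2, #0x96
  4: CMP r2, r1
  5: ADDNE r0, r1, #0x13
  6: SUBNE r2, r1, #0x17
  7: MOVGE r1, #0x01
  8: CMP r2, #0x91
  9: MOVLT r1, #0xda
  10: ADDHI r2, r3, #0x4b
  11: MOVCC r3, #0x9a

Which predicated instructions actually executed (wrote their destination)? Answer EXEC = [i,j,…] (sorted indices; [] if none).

EXEC = [2,5,6,7,11]

[0] flags=1000 → (cmp)
[1] flags=1000 VS?F → skip
[2] flags=1000 VC?T → r0=0xbd
[3] flags=1000 CS?F → skip
[4] flags=1001 → (cmp)
[5] flags=1001 NE?T → r0=0x96
[6] flags=1001 NE?T → r2=0x6c
[7] flags=1001 GE?T → r1=0x01
[8] flags=1001 → (cmp)
[9] flags=1001 LT?F → skip
[10] flags=1001 HI?F → skip
[11] flags=1001 CC?T → r3=0x9a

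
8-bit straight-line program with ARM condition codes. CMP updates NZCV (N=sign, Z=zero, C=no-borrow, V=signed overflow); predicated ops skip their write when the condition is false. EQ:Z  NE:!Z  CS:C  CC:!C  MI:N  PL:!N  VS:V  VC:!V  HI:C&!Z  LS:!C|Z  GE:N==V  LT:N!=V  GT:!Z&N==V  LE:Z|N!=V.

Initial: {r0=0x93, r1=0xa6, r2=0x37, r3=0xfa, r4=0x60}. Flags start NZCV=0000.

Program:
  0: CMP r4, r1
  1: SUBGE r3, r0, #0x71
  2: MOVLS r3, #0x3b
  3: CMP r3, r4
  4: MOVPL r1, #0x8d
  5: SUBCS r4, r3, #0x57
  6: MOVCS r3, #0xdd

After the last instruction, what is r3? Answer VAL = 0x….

0: ✓ CMP  NZCV=1001
1: ✓ SUBGE  r3←0x22
2: ✓ MOVLS  r3←0x3b
3: ✓ CMP  NZCV=1000
4: · MOVPL
5: · SUBCS
6: · MOVCS

VAL = 0x3b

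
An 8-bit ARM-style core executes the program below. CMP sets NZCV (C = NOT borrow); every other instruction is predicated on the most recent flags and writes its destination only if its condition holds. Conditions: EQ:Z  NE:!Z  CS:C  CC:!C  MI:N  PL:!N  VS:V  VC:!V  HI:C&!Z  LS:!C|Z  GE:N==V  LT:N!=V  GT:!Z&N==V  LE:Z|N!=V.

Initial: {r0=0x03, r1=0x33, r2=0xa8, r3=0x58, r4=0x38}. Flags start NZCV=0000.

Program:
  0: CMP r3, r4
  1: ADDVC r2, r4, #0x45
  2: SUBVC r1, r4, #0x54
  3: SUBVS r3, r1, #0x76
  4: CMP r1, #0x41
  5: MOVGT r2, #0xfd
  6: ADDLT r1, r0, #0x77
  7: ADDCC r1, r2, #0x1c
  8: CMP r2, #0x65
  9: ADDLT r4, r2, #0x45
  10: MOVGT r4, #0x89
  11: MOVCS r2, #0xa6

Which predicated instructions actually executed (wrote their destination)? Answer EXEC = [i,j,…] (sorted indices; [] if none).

EXEC = [1,2,6,10,11]

0: ✓ CMP  NZCV=0010
1: ✓ ADDVC  r2←0x7d
2: ✓ SUBVC  r1←0xe4
3: · SUBVS
4: ✓ CMP  NZCV=1010
5: · MOVGT
6: ✓ ADDLT  r1←0x7a
7: · ADDCC
8: ✓ CMP  NZCV=0010
9: · ADDLT
10: ✓ MOVGT  r4←0x89
11: ✓ MOVCS  r2←0xa6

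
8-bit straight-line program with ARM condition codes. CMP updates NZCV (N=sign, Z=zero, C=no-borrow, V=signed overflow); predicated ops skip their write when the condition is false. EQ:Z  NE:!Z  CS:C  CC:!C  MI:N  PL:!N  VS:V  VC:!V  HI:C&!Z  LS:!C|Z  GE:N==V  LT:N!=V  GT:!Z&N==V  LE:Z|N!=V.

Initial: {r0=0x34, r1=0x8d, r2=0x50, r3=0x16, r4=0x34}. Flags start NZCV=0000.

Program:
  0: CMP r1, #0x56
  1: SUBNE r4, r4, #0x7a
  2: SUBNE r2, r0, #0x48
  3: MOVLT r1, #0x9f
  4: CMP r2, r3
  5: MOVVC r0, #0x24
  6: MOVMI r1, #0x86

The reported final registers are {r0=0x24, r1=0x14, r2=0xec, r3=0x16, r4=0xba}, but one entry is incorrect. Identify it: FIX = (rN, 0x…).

[0] flags=0011 → (cmp)
[1] flags=0011 NE?T → r4=0xba
[2] flags=0011 NE?T → r2=0xec
[3] flags=0011 LT?T → r1=0x9f
[4] flags=1010 → (cmp)
[5] flags=1010 VC?T → r0=0x24
[6] flags=1010 MI?T → r1=0x86

FIX = (r1, 0x86)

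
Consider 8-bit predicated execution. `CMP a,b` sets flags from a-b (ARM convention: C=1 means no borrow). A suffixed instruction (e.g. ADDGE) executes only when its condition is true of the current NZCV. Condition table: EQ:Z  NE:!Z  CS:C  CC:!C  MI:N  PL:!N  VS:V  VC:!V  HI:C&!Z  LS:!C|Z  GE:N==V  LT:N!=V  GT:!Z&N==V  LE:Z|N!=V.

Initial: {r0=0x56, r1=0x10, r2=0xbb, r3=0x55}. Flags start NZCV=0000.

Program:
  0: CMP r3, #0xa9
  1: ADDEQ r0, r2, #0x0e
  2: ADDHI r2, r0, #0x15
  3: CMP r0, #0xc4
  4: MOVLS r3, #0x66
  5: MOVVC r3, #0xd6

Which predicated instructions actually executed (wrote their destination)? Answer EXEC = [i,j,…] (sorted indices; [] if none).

EXEC = [4]

[0] flags=1001 → (cmp)
[1] flags=1001 EQ?F → skip
[2] flags=1001 HI?F → skip
[3] flags=1001 → (cmp)
[4] flags=1001 LS?T → r3=0x66
[5] flags=1001 VC?F → skip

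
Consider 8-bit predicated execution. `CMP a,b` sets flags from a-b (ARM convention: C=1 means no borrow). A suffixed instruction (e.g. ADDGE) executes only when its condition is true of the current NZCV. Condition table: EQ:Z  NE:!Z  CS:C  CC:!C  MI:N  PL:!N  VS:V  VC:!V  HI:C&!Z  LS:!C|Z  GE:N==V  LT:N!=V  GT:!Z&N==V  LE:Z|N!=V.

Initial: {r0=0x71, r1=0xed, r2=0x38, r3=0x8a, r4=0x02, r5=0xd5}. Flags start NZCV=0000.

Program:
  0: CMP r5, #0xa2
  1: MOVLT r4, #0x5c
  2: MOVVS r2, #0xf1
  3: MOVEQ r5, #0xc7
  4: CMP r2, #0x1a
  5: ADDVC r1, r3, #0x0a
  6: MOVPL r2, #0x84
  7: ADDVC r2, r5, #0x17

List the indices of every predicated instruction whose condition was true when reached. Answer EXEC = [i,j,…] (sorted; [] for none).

EXEC = [5,6,7]

0: ✓ CMP  NZCV=0010
1: · MOVLT
2: · MOVVS
3: · MOVEQ
4: ✓ CMP  NZCV=0010
5: ✓ ADDVC  r1←0x94
6: ✓ MOVPL  r2←0x84
7: ✓ ADDVC  r2←0xec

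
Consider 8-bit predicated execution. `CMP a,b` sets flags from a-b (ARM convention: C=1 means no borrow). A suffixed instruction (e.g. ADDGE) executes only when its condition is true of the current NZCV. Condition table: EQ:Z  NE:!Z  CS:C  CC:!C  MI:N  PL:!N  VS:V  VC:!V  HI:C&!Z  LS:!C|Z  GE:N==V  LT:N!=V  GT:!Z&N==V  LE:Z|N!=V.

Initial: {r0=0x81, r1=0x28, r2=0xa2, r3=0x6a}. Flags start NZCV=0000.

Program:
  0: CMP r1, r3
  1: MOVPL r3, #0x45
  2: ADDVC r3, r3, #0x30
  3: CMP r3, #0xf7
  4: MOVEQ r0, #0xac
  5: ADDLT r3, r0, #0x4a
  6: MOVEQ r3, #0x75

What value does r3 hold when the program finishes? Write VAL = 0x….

0: ✓ CMP  NZCV=1000
1: · MOVPL
2: ✓ ADDVC  r3←0x9a
3: ✓ CMP  NZCV=1000
4: · MOVEQ
5: ✓ ADDLT  r3←0xcb
6: · MOVEQ

VAL = 0xcb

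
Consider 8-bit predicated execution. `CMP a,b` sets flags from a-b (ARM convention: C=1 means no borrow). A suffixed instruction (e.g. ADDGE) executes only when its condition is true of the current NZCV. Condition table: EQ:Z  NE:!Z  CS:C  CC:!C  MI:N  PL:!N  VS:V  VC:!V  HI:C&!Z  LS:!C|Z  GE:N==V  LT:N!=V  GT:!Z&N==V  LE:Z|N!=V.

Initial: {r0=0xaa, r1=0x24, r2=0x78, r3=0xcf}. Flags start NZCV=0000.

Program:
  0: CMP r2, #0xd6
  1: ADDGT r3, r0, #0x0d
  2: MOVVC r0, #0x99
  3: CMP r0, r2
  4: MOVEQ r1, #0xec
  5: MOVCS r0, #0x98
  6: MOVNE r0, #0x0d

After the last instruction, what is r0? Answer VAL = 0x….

0: ✓ CMP  NZCV=1001
1: ✓ ADDGT  r3←0xb7
2: · MOVVC
3: ✓ CMP  NZCV=0011
4: · MOVEQ
5: ✓ MOVCS  r0←0x98
6: ✓ MOVNE  r0←0x0d

VAL = 0x0d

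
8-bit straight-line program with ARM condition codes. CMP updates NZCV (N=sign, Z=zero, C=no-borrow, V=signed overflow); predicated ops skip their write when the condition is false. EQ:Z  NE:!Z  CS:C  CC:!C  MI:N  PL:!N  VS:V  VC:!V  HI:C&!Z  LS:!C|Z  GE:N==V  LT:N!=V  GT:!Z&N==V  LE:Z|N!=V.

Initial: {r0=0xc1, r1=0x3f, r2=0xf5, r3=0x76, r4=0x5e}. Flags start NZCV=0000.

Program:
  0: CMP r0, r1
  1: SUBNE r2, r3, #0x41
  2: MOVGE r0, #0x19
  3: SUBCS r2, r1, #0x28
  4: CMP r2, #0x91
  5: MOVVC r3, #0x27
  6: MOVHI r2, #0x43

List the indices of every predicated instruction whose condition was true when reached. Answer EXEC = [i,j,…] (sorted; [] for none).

0: ✓ CMP  NZCV=1010
1: ✓ SUBNE  r2←0x35
2: · MOVGE
3: ✓ SUBCS  r2←0x17
4: ✓ CMP  NZCV=1001
5: · MOVVC
6: · MOVHI

EXEC = [1,3]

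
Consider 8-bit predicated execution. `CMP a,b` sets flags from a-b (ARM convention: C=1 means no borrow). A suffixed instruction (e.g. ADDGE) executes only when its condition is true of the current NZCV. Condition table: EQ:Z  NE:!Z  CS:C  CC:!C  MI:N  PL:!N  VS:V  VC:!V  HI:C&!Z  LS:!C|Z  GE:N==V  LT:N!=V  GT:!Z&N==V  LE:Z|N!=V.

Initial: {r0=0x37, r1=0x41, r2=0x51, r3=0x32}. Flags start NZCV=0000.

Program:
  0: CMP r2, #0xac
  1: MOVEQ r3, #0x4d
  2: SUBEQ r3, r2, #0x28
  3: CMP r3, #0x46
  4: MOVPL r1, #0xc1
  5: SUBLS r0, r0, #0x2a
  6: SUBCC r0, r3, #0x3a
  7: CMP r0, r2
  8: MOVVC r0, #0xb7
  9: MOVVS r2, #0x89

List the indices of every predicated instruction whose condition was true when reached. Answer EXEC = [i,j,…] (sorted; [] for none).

[0] flags=1001 → (cmp)
[1] flags=1001 EQ?F → skip
[2] flags=1001 EQ?F → skip
[3] flags=1000 → (cmp)
[4] flags=1000 PL?F → skip
[5] flags=1000 LS?T → r0=0x0d
[6] flags=1000 CC?T → r0=0xf8
[7] flags=1010 → (cmp)
[8] flags=1010 VC?T → r0=0xb7
[9] flags=1010 VS?F → skip

EXEC = [5,6,8]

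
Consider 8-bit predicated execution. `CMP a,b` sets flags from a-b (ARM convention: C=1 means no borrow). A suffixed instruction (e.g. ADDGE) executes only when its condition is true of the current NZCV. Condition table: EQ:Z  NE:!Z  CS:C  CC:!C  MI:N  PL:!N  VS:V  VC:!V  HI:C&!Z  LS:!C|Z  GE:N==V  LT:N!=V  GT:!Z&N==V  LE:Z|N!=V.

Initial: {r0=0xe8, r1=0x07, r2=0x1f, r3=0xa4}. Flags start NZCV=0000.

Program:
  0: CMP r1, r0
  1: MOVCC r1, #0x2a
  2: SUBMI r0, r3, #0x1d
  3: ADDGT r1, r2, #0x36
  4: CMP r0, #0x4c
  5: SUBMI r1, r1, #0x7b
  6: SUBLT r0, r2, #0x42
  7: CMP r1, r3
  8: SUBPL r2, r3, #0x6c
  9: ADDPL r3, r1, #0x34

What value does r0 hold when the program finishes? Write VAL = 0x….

[0] flags=0000 → (cmp)
[1] flags=0000 CC?T → r1=0x2a
[2] flags=0000 MI?F → skip
[3] flags=0000 GT?T → r1=0x55
[4] flags=1010 → (cmp)
[5] flags=1010 MI?T → r1=0xda
[6] flags=1010 LT?T → r0=0xdd
[7] flags=0010 → (cmp)
[8] flags=0010 PL?T → r2=0x38
[9] flags=0010 PL?T → r3=0x0e

VAL = 0xdd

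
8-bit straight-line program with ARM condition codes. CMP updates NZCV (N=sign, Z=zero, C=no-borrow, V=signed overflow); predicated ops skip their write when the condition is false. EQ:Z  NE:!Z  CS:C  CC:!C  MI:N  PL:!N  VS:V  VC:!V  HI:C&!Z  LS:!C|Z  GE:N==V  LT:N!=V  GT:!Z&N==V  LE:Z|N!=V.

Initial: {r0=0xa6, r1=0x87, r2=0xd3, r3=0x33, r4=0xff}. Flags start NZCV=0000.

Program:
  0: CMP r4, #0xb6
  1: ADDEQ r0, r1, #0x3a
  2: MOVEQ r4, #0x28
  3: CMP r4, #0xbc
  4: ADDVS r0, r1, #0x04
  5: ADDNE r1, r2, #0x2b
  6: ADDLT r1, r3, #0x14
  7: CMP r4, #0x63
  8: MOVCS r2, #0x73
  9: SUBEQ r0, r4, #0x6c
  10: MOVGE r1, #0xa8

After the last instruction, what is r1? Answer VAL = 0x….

0: ✓ CMP  NZCV=0010
1: · ADDEQ
2: · MOVEQ
3: ✓ CMP  NZCV=0010
4: · ADDVS
5: ✓ ADDNE  r1←0xfe
6: · ADDLT
7: ✓ CMP  NZCV=1010
8: ✓ MOVCS  r2←0x73
9: · SUBEQ
10: · MOVGE

VAL = 0xfe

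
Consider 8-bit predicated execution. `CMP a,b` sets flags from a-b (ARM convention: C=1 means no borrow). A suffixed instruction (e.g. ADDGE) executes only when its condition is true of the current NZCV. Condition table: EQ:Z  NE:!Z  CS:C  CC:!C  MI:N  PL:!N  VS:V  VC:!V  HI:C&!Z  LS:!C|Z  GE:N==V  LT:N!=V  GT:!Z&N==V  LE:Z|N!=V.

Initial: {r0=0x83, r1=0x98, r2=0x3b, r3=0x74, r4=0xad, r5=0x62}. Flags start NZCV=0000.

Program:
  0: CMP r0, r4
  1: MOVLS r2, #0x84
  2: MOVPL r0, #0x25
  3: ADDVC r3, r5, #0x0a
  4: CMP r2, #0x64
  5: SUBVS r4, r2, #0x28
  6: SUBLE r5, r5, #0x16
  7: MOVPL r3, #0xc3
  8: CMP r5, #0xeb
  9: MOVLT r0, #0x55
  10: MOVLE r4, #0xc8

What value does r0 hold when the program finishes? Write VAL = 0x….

VAL = 0x83

[0] flags=1000 → (cmp)
[1] flags=1000 LS?T → r2=0x84
[2] flags=1000 PL?F → skip
[3] flags=1000 VC?T → r3=0x6c
[4] flags=0011 → (cmp)
[5] flags=0011 VS?T → r4=0x5c
[6] flags=0011 LE?T → r5=0x4c
[7] flags=0011 PL?T → r3=0xc3
[8] flags=0000 → (cmp)
[9] flags=0000 LT?F → skip
[10] flags=0000 LE?F → skip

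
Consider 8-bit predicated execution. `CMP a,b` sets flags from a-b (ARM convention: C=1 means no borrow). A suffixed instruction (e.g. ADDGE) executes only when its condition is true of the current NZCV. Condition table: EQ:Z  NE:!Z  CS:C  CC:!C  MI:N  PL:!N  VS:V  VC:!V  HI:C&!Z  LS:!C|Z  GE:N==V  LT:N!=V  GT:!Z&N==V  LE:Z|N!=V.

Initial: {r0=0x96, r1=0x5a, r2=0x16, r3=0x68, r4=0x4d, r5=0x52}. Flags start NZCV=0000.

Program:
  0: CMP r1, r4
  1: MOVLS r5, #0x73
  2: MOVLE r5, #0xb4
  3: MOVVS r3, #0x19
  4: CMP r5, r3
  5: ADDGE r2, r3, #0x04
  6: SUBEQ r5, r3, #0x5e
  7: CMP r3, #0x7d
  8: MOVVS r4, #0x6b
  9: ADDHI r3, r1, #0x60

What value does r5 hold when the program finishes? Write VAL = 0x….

VAL = 0x52

[0] flags=0010 → (cmp)
[1] flags=0010 LS?F → skip
[2] flags=0010 LE?F → skip
[3] flags=0010 VS?F → skip
[4] flags=1000 → (cmp)
[5] flags=1000 GE?F → skip
[6] flags=1000 EQ?F → skip
[7] flags=1000 → (cmp)
[8] flags=1000 VS?F → skip
[9] flags=1000 HI?F → skip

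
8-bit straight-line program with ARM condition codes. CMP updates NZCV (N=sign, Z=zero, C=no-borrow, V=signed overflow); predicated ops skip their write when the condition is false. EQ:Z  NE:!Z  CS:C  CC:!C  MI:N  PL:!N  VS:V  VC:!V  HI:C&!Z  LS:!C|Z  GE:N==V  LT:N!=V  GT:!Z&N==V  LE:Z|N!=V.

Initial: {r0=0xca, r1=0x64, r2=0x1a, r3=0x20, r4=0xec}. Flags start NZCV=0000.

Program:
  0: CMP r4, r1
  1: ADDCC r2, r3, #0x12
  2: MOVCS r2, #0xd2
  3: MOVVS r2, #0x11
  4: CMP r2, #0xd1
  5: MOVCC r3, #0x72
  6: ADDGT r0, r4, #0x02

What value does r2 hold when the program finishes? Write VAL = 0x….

VAL = 0xd2

[0] flags=1010 → (cmp)
[1] flags=1010 CC?F → skip
[2] flags=1010 CS?T → r2=0xd2
[3] flags=1010 VS?F → skip
[4] flags=0010 → (cmp)
[5] flags=0010 CC?F → skip
[6] flags=0010 GT?T → r0=0xee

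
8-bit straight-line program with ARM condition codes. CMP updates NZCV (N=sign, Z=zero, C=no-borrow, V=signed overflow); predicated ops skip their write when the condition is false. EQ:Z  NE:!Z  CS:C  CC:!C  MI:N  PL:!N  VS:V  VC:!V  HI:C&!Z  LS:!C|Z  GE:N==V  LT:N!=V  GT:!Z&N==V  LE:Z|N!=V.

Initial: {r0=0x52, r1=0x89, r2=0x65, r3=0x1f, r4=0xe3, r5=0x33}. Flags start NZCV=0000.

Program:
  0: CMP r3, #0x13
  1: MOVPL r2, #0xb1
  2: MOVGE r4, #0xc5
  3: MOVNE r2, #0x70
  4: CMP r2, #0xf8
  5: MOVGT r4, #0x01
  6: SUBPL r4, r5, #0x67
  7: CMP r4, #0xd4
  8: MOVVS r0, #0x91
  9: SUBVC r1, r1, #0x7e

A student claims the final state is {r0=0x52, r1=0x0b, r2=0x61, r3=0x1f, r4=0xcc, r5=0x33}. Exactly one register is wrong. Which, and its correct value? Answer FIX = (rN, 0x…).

FIX = (r2, 0x70)

[0] flags=0010 → (cmp)
[1] flags=0010 PL?T → r2=0xb1
[2] flags=0010 GE?T → r4=0xc5
[3] flags=0010 NE?T → r2=0x70
[4] flags=0000 → (cmp)
[5] flags=0000 GT?T → r4=0x01
[6] flags=0000 PL?T → r4=0xcc
[7] flags=1000 → (cmp)
[8] flags=1000 VS?F → skip
[9] flags=1000 VC?T → r1=0x0b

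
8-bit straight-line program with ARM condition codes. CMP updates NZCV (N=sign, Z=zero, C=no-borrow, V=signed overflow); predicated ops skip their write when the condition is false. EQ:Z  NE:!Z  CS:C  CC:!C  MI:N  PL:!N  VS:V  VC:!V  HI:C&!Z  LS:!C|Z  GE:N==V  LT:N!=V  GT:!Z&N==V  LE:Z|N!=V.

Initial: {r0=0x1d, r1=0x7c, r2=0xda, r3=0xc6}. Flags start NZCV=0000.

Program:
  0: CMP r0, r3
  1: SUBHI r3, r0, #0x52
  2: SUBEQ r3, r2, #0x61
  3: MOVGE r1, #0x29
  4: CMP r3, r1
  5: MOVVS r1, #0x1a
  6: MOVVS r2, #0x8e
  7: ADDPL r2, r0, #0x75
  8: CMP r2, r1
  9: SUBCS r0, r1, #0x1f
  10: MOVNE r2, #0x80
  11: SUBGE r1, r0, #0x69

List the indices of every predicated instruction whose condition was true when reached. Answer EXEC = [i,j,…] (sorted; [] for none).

EXEC = [3,9,10]

0: ✓ CMP  NZCV=0000
1: · SUBHI
2: · SUBEQ
3: ✓ MOVGE  r1←0x29
4: ✓ CMP  NZCV=1010
5: · MOVVS
6: · MOVVS
7: · ADDPL
8: ✓ CMP  NZCV=1010
9: ✓ SUBCS  r0←0x0a
10: ✓ MOVNE  r2←0x80
11: · SUBGE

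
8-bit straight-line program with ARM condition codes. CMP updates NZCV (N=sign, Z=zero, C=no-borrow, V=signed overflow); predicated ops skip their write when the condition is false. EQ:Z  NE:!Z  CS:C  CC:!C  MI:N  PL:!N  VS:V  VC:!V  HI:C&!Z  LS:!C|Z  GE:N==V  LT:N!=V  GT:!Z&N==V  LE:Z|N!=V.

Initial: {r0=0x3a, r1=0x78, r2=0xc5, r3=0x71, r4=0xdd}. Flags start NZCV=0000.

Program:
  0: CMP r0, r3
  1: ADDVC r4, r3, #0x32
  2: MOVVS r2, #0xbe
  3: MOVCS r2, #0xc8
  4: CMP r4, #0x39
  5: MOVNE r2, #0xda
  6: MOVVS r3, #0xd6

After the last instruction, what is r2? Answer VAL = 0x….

VAL = 0xda

[0] flags=1000 → (cmp)
[1] flags=1000 VC?T → r4=0xa3
[2] flags=1000 VS?F → skip
[3] flags=1000 CS?F → skip
[4] flags=0011 → (cmp)
[5] flags=0011 NE?T → r2=0xda
[6] flags=0011 VS?T → r3=0xd6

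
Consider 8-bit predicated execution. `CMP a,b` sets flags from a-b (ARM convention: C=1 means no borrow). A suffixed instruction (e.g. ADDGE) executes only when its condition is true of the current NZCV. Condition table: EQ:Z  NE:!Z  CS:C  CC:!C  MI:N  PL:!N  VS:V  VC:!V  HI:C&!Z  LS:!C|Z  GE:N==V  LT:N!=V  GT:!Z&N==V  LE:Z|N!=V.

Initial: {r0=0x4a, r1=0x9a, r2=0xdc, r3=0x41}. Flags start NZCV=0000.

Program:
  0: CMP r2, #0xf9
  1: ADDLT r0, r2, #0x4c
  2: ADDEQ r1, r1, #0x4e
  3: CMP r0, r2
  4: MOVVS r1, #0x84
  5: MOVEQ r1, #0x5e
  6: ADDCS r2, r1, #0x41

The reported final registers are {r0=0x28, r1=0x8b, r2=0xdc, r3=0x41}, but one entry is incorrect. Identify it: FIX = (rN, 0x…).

FIX = (r1, 0x9a)

[0] flags=1000 → (cmp)
[1] flags=1000 LT?T → r0=0x28
[2] flags=1000 EQ?F → skip
[3] flags=0000 → (cmp)
[4] flags=0000 VS?F → skip
[5] flags=0000 EQ?F → skip
[6] flags=0000 CS?F → skip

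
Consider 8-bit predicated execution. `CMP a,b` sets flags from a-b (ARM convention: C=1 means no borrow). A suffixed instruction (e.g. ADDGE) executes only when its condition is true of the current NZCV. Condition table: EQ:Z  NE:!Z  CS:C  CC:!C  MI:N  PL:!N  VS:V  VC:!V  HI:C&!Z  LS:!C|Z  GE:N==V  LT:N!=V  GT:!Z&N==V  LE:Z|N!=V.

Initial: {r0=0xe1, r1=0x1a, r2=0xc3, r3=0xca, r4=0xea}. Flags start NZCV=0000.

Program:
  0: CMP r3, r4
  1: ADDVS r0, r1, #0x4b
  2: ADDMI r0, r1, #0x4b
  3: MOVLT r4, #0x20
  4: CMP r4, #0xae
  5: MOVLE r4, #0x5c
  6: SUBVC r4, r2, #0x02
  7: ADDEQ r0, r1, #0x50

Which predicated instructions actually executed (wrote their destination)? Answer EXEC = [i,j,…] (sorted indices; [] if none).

EXEC = [2,3,6]

0: ✓ CMP  NZCV=1000
1: · ADDVS
2: ✓ ADDMI  r0←0x65
3: ✓ MOVLT  r4←0x20
4: ✓ CMP  NZCV=0000
5: · MOVLE
6: ✓ SUBVC  r4←0xc1
7: · ADDEQ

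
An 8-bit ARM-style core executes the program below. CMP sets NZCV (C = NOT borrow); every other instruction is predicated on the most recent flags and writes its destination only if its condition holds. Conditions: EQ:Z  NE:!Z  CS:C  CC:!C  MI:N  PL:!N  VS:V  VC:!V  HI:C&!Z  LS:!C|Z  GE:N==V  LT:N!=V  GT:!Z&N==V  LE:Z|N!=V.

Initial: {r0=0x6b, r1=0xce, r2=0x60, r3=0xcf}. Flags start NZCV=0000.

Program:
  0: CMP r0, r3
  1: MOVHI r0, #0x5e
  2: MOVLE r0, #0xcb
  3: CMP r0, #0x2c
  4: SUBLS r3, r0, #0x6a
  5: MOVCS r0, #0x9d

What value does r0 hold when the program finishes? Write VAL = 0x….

0: ✓ CMP  NZCV=1001
1: · MOVHI
2: · MOVLE
3: ✓ CMP  NZCV=0010
4: · SUBLS
5: ✓ MOVCS  r0←0x9d

VAL = 0x9d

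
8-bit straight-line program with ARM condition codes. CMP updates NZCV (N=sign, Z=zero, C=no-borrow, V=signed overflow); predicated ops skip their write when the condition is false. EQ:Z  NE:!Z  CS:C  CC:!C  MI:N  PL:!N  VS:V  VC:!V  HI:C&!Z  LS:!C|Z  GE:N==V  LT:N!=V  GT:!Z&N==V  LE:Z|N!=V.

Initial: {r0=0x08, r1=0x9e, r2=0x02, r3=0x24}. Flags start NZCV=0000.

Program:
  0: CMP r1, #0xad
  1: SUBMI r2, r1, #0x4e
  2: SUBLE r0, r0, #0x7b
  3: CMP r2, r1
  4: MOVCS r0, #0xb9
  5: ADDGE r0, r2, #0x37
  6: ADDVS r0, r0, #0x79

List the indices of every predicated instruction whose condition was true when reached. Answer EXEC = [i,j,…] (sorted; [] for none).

[0] flags=1000 → (cmp)
[1] flags=1000 MI?T → r2=0x50
[2] flags=1000 LE?T → r0=0x8d
[3] flags=1001 → (cmp)
[4] flags=1001 CS?F → skip
[5] flags=1001 GE?T → r0=0x87
[6] flags=1001 VS?T → r0=0x00

EXEC = [1,2,5,6]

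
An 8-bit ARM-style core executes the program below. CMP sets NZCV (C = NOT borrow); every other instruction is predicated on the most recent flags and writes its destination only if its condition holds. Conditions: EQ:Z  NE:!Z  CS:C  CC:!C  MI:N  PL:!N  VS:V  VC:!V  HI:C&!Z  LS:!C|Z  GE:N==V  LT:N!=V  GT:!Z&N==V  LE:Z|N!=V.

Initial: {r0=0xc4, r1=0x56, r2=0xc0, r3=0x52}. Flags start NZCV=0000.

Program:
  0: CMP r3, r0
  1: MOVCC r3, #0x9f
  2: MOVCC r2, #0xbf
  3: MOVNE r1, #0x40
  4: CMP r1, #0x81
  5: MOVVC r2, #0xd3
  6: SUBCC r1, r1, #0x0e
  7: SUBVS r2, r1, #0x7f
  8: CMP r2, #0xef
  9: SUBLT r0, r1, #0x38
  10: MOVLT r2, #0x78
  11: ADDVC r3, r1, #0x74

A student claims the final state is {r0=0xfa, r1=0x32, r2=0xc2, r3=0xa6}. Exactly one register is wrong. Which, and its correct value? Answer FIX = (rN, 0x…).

0: ✓ CMP  NZCV=1001
1: ✓ MOVCC  r3←0x9f
2: ✓ MOVCC  r2←0xbf
3: ✓ MOVNE  r1←0x40
4: ✓ CMP  NZCV=1001
5: · MOVVC
6: ✓ SUBCC  r1←0x32
7: ✓ SUBVS  r2←0xb3
8: ✓ CMP  NZCV=1000
9: ✓ SUBLT  r0←0xfa
10: ✓ MOVLT  r2←0x78
11: ✓ ADDVC  r3←0xa6

FIX = (r2, 0x78)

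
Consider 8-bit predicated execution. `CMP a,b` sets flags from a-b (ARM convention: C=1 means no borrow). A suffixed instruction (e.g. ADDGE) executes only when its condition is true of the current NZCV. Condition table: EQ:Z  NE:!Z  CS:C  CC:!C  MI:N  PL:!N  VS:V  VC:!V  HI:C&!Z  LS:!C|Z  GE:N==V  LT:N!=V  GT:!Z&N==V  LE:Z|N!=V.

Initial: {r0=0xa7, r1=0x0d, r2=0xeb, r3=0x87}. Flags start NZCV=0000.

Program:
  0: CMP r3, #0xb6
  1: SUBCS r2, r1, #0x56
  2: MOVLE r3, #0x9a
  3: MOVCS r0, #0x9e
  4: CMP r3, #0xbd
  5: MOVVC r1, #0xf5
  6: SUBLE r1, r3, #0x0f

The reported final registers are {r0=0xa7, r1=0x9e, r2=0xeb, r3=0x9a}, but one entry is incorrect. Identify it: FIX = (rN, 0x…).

FIX = (r1, 0x8b)

0: ✓ CMP  NZCV=1000
1: · SUBCS
2: ✓ MOVLE  r3←0x9a
3: · MOVCS
4: ✓ CMP  NZCV=1000
5: ✓ MOVVC  r1←0xf5
6: ✓ SUBLE  r1←0x8b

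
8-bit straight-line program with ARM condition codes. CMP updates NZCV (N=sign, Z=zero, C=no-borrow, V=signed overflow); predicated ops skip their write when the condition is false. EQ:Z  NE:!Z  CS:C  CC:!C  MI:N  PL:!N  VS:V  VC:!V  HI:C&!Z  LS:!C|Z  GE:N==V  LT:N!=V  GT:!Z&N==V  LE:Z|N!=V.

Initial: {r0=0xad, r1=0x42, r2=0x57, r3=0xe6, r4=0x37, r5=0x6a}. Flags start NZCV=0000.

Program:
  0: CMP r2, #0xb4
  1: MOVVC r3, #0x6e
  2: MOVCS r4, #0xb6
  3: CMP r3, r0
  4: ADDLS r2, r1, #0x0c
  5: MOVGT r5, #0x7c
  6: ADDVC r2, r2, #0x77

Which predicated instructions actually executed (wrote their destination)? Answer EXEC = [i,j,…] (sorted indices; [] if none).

[0] flags=1001 → (cmp)
[1] flags=1001 VC?F → skip
[2] flags=1001 CS?F → skip
[3] flags=0010 → (cmp)
[4] flags=0010 LS?F → skip
[5] flags=0010 GT?T → r5=0x7c
[6] flags=0010 VC?T → r2=0xce

EXEC = [5,6]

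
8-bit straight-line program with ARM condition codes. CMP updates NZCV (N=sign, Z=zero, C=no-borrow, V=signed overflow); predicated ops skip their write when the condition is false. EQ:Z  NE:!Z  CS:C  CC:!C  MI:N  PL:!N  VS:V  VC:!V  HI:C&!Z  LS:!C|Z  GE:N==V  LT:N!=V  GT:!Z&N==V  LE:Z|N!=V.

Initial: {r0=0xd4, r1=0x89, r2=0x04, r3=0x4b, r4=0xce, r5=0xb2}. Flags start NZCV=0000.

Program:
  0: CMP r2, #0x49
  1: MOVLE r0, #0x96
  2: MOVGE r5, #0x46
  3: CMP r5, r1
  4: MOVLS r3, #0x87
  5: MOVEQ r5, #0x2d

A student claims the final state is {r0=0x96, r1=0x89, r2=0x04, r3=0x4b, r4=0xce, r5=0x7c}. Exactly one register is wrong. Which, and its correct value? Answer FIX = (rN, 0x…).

FIX = (r5, 0xb2)

[0] flags=1000 → (cmp)
[1] flags=1000 LE?T → r0=0x96
[2] flags=1000 GE?F → skip
[3] flags=0010 → (cmp)
[4] flags=0010 LS?F → skip
[5] flags=0010 EQ?F → skip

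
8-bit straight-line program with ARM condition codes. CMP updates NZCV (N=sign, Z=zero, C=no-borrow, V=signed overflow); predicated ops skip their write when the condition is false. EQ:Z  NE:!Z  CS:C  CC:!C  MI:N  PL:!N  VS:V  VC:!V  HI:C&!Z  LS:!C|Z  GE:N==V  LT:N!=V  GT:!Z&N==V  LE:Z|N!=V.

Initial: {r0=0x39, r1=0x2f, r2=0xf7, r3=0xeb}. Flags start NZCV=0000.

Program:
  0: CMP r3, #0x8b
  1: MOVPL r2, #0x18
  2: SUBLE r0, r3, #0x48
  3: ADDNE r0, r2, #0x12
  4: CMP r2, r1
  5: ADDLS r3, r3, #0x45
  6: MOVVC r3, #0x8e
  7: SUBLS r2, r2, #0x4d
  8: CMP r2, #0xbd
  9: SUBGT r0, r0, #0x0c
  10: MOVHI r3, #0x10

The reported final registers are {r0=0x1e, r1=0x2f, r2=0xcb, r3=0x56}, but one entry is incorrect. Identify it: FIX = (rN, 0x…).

0: ✓ CMP  NZCV=0010
1: ✓ MOVPL  r2←0x18
2: · SUBLE
3: ✓ ADDNE  r0←0x2a
4: ✓ CMP  NZCV=1000
5: ✓ ADDLS  r3←0x30
6: ✓ MOVVC  r3←0x8e
7: ✓ SUBLS  r2←0xcb
8: ✓ CMP  NZCV=0010
9: ✓ SUBGT  r0←0x1e
10: ✓ MOVHI  r3←0x10

FIX = (r3, 0x10)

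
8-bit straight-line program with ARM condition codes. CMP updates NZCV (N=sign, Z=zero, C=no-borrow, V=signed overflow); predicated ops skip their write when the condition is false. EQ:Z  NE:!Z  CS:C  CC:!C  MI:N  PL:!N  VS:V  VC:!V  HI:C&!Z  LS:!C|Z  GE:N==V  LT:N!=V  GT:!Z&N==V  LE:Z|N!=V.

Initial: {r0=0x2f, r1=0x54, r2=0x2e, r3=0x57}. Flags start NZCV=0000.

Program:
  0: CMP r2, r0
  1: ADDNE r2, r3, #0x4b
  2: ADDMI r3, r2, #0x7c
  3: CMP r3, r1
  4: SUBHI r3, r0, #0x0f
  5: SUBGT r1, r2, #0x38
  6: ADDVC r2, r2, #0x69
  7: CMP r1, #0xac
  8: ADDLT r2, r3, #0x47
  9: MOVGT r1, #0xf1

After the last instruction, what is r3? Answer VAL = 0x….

VAL = 0x1e

[0] flags=1000 → (cmp)
[1] flags=1000 NE?T → r2=0xa2
[2] flags=1000 MI?T → r3=0x1e
[3] flags=1000 → (cmp)
[4] flags=1000 HI?F → skip
[5] flags=1000 GT?F → skip
[6] flags=1000 VC?T → r2=0x0b
[7] flags=1001 → (cmp)
[8] flags=1001 LT?F → skip
[9] flags=1001 GT?T → r1=0xf1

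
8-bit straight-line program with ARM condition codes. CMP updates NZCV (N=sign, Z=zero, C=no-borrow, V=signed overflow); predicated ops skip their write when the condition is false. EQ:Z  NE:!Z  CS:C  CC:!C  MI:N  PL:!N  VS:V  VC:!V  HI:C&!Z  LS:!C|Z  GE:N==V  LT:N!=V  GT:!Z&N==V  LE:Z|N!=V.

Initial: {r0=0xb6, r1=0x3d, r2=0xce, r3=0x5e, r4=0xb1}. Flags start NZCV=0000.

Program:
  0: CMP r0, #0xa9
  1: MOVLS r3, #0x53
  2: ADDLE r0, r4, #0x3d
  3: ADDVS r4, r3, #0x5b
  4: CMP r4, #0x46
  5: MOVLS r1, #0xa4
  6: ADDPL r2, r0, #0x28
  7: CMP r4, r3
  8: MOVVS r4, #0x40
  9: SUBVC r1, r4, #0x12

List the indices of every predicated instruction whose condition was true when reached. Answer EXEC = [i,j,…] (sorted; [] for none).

0: ✓ CMP  NZCV=0010
1: · MOVLS
2: · ADDLE
3: · ADDVS
4: ✓ CMP  NZCV=0011
5: · MOVLS
6: ✓ ADDPL  r2←0xde
7: ✓ CMP  NZCV=0011
8: ✓ MOVVS  r4←0x40
9: · SUBVC

EXEC = [6,8]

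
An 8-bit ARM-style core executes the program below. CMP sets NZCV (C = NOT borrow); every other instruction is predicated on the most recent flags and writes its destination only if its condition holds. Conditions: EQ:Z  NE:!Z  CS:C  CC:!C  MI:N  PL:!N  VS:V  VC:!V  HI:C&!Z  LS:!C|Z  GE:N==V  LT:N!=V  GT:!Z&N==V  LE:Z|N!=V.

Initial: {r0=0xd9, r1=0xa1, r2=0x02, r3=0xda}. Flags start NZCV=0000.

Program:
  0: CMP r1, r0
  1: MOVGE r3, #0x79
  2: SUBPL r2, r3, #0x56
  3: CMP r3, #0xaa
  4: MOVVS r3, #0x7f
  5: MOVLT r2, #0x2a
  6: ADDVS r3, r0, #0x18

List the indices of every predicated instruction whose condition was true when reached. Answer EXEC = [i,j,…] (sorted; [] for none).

[0] flags=1000 → (cmp)
[1] flags=1000 GE?F → skip
[2] flags=1000 PL?F → skip
[3] flags=0010 → (cmp)
[4] flags=0010 VS?F → skip
[5] flags=0010 LT?F → skip
[6] flags=0010 VS?F → skip

EXEC = []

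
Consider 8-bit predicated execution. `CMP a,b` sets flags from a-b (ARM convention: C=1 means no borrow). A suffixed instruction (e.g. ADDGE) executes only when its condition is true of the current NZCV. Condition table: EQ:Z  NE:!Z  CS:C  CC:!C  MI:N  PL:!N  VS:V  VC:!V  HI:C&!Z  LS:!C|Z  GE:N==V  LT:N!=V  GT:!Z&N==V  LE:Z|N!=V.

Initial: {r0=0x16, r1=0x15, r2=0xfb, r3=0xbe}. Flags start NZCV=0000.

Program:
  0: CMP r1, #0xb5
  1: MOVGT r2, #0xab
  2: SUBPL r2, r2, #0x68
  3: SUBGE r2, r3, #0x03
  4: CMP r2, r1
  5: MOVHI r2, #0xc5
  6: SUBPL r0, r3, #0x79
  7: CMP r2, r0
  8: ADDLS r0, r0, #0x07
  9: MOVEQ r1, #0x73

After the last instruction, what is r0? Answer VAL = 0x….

VAL = 0x16

0: ✓ CMP  NZCV=0000
1: ✓ MOVGT  r2←0xab
2: ✓ SUBPL  r2←0x43
3: ✓ SUBGE  r2←0xbb
4: ✓ CMP  NZCV=1010
5: ✓ MOVHI  r2←0xc5
6: · SUBPL
7: ✓ CMP  NZCV=1010
8: · ADDLS
9: · MOVEQ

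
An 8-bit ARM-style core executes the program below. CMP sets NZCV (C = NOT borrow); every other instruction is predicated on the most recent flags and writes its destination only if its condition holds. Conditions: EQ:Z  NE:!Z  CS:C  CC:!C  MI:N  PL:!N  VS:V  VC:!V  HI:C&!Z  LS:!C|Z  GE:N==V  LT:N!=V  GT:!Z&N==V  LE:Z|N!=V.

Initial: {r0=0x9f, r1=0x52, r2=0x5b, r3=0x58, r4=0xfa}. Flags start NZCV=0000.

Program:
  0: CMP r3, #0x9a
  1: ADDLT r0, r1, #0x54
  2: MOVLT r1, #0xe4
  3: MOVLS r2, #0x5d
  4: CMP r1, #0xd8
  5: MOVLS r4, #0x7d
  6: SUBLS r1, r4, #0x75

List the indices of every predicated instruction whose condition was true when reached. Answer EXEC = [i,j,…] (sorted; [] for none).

[0] flags=1001 → (cmp)
[1] flags=1001 LT?F → skip
[2] flags=1001 LT?F → skip
[3] flags=1001 LS?T → r2=0x5d
[4] flags=0000 → (cmp)
[5] flags=0000 LS?T → r4=0x7d
[6] flags=0000 LS?T → r1=0x08

EXEC = [3,5,6]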